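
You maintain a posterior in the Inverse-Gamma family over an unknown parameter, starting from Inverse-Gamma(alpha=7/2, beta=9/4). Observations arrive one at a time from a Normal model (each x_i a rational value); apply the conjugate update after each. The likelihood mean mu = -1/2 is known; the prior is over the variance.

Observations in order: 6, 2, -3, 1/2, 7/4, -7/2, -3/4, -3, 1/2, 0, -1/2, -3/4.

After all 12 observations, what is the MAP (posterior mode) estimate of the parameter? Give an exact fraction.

obs 1: x=6 → posterior Inverse-Gamma(4, 187/8)
obs 2: x=2 → posterior Inverse-Gamma(9/2, 53/2)
obs 3: x=-3 → posterior Inverse-Gamma(5, 237/8)
obs 4: x=1/2 → posterior Inverse-Gamma(11/2, 241/8)
obs 5: x=7/4 → posterior Inverse-Gamma(6, 1045/32)
obs 6: x=-7/2 → posterior Inverse-Gamma(13/2, 1189/32)
obs 7: x=-3/4 → posterior Inverse-Gamma(7, 595/16)
obs 8: x=-3 → posterior Inverse-Gamma(15/2, 645/16)
obs 9: x=1/2 → posterior Inverse-Gamma(8, 653/16)
obs 10: x=0 → posterior Inverse-Gamma(17/2, 655/16)
obs 11: x=-1/2 → posterior Inverse-Gamma(9, 655/16)
obs 12: x=-3/4 → posterior Inverse-Gamma(19/2, 1311/32)

437/112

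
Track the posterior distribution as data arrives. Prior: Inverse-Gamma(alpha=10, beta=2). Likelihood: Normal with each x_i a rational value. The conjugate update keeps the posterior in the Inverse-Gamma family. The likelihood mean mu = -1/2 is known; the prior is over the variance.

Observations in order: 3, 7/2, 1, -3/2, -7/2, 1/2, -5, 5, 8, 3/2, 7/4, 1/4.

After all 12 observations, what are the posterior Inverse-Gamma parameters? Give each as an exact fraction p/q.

obs 1: x=3 → posterior Inverse-Gamma(21/2, 65/8)
obs 2: x=7/2 → posterior Inverse-Gamma(11, 129/8)
obs 3: x=1 → posterior Inverse-Gamma(23/2, 69/4)
obs 4: x=-3/2 → posterior Inverse-Gamma(12, 71/4)
obs 5: x=-7/2 → posterior Inverse-Gamma(25/2, 89/4)
obs 6: x=1/2 → posterior Inverse-Gamma(13, 91/4)
obs 7: x=-5 → posterior Inverse-Gamma(27/2, 263/8)
obs 8: x=5 → posterior Inverse-Gamma(14, 48)
obs 9: x=8 → posterior Inverse-Gamma(29/2, 673/8)
obs 10: x=3/2 → posterior Inverse-Gamma(15, 689/8)
obs 11: x=7/4 → posterior Inverse-Gamma(31/2, 2837/32)
obs 12: x=1/4 → posterior Inverse-Gamma(16, 1423/16)

alpha=16, beta=1423/16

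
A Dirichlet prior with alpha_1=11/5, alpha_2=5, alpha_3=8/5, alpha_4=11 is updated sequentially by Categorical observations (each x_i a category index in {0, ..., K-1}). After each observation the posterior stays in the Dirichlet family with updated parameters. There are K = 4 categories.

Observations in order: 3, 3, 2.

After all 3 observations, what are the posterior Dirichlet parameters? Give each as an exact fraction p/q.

obs 1: x=3 → posterior Dirichlet(11/5, 5, 8/5, 12)
obs 2: x=3 → posterior Dirichlet(11/5, 5, 8/5, 13)
obs 3: x=2 → posterior Dirichlet(11/5, 5, 13/5, 13)

alpha_1=11/5, alpha_2=5, alpha_3=13/5, alpha_4=13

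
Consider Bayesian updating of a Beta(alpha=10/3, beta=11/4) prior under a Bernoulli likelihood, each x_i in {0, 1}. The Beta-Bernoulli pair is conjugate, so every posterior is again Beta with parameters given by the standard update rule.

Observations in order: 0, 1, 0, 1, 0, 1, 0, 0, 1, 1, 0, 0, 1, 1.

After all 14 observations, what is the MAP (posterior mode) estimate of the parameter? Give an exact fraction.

obs 1: x=0 → posterior Beta(10/3, 15/4)
obs 2: x=1 → posterior Beta(13/3, 15/4)
obs 3: x=0 → posterior Beta(13/3, 19/4)
obs 4: x=1 → posterior Beta(16/3, 19/4)
obs 5: x=0 → posterior Beta(16/3, 23/4)
obs 6: x=1 → posterior Beta(19/3, 23/4)
obs 7: x=0 → posterior Beta(19/3, 27/4)
obs 8: x=0 → posterior Beta(19/3, 31/4)
obs 9: x=1 → posterior Beta(22/3, 31/4)
obs 10: x=1 → posterior Beta(25/3, 31/4)
obs 11: x=0 → posterior Beta(25/3, 35/4)
obs 12: x=0 → posterior Beta(25/3, 39/4)
obs 13: x=1 → posterior Beta(28/3, 39/4)
obs 14: x=1 → posterior Beta(31/3, 39/4)

16/31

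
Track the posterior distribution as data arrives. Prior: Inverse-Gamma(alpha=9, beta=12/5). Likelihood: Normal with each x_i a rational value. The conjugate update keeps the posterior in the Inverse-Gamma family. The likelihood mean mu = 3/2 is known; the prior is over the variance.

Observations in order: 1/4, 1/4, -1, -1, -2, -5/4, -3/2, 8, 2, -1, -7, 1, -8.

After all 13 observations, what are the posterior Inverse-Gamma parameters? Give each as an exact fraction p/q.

obs 1: x=1/4 → posterior Inverse-Gamma(19/2, 509/160)
obs 2: x=1/4 → posterior Inverse-Gamma(10, 317/80)
obs 3: x=-1 → posterior Inverse-Gamma(21/2, 567/80)
obs 4: x=-1 → posterior Inverse-Gamma(11, 817/80)
obs 5: x=-2 → posterior Inverse-Gamma(23/2, 1307/80)
obs 6: x=-5/4 → posterior Inverse-Gamma(12, 3219/160)
obs 7: x=-3/2 → posterior Inverse-Gamma(25/2, 3939/160)
obs 8: x=8 → posterior Inverse-Gamma(13, 7319/160)
obs 9: x=2 → posterior Inverse-Gamma(27/2, 7339/160)
obs 10: x=-1 → posterior Inverse-Gamma(14, 7839/160)
obs 11: x=-7 → posterior Inverse-Gamma(29/2, 13619/160)
obs 12: x=1 → posterior Inverse-Gamma(15, 13639/160)
obs 13: x=-8 → posterior Inverse-Gamma(31/2, 20859/160)

alpha=31/2, beta=20859/160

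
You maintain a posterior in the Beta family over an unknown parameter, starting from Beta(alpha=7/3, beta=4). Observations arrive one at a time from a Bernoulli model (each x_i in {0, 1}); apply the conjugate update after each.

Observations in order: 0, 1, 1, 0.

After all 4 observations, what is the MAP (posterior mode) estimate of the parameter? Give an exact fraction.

2/5

obs 1: x=0 → posterior Beta(7/3, 5)
obs 2: x=1 → posterior Beta(10/3, 5)
obs 3: x=1 → posterior Beta(13/3, 5)
obs 4: x=0 → posterior Beta(13/3, 6)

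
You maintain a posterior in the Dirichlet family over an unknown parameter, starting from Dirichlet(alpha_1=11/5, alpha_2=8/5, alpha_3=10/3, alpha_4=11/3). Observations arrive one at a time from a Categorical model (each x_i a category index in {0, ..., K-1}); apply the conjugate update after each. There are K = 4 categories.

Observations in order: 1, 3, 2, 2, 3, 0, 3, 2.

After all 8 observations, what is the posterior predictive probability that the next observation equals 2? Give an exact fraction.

obs 1: x=1 → posterior Dirichlet(11/5, 13/5, 10/3, 11/3)
obs 2: x=3 → posterior Dirichlet(11/5, 13/5, 10/3, 14/3)
obs 3: x=2 → posterior Dirichlet(11/5, 13/5, 13/3, 14/3)
obs 4: x=2 → posterior Dirichlet(11/5, 13/5, 16/3, 14/3)
obs 5: x=3 → posterior Dirichlet(11/5, 13/5, 16/3, 17/3)
obs 6: x=0 → posterior Dirichlet(16/5, 13/5, 16/3, 17/3)
obs 7: x=3 → posterior Dirichlet(16/5, 13/5, 16/3, 20/3)
obs 8: x=2 → posterior Dirichlet(16/5, 13/5, 19/3, 20/3)

95/282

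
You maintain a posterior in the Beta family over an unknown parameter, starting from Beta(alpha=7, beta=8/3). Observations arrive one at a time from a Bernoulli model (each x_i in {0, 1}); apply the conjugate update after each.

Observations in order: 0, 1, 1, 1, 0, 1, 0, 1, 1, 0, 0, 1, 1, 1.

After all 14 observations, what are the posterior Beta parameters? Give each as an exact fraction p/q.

obs 1: x=0 → posterior Beta(7, 11/3)
obs 2: x=1 → posterior Beta(8, 11/3)
obs 3: x=1 → posterior Beta(9, 11/3)
obs 4: x=1 → posterior Beta(10, 11/3)
obs 5: x=0 → posterior Beta(10, 14/3)
obs 6: x=1 → posterior Beta(11, 14/3)
obs 7: x=0 → posterior Beta(11, 17/3)
obs 8: x=1 → posterior Beta(12, 17/3)
obs 9: x=1 → posterior Beta(13, 17/3)
obs 10: x=0 → posterior Beta(13, 20/3)
obs 11: x=0 → posterior Beta(13, 23/3)
obs 12: x=1 → posterior Beta(14, 23/3)
obs 13: x=1 → posterior Beta(15, 23/3)
obs 14: x=1 → posterior Beta(16, 23/3)

alpha=16, beta=23/3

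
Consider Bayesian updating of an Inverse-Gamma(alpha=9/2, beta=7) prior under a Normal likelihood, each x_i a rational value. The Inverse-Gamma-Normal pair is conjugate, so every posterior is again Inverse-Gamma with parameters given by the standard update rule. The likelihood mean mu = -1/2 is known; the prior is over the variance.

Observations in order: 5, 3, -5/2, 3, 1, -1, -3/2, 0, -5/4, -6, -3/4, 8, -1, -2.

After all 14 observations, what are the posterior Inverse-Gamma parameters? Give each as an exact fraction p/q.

obs 1: x=5 → posterior Inverse-Gamma(5, 177/8)
obs 2: x=3 → posterior Inverse-Gamma(11/2, 113/4)
obs 3: x=-5/2 → posterior Inverse-Gamma(6, 121/4)
obs 4: x=3 → posterior Inverse-Gamma(13/2, 291/8)
obs 5: x=1 → posterior Inverse-Gamma(7, 75/2)
obs 6: x=-1 → posterior Inverse-Gamma(15/2, 301/8)
obs 7: x=-3/2 → posterior Inverse-Gamma(8, 305/8)
obs 8: x=0 → posterior Inverse-Gamma(17/2, 153/4)
obs 9: x=-5/4 → posterior Inverse-Gamma(9, 1233/32)
obs 10: x=-6 → posterior Inverse-Gamma(19/2, 1717/32)
obs 11: x=-3/4 → posterior Inverse-Gamma(10, 859/16)
obs 12: x=8 → posterior Inverse-Gamma(21/2, 1437/16)
obs 13: x=-1 → posterior Inverse-Gamma(11, 1439/16)
obs 14: x=-2 → posterior Inverse-Gamma(23/2, 1457/16)

alpha=23/2, beta=1457/16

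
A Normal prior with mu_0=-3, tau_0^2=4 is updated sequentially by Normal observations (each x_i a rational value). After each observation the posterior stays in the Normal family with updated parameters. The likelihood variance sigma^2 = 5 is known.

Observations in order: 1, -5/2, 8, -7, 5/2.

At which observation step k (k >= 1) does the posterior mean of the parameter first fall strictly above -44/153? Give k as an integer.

obs 1: x=1 → posterior Normal(-11/9, 20/9)
obs 2: x=-5/2 → posterior Normal(-21/13, 20/13)
obs 3: x=8 → posterior Normal(11/17, 20/17)
obs 4: x=-7 → posterior Normal(-17/21, 20/21)
obs 5: x=5/2 → posterior Normal(-7/25, 4/5)

k = 3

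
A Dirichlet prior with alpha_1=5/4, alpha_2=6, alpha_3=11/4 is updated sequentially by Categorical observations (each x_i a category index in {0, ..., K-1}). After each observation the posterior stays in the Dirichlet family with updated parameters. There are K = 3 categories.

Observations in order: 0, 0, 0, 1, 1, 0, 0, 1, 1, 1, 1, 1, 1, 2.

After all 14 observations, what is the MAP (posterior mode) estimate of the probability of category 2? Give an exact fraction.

11/84

obs 1: x=0 → posterior Dirichlet(9/4, 6, 11/4)
obs 2: x=0 → posterior Dirichlet(13/4, 6, 11/4)
obs 3: x=0 → posterior Dirichlet(17/4, 6, 11/4)
obs 4: x=1 → posterior Dirichlet(17/4, 7, 11/4)
obs 5: x=1 → posterior Dirichlet(17/4, 8, 11/4)
obs 6: x=0 → posterior Dirichlet(21/4, 8, 11/4)
obs 7: x=0 → posterior Dirichlet(25/4, 8, 11/4)
obs 8: x=1 → posterior Dirichlet(25/4, 9, 11/4)
obs 9: x=1 → posterior Dirichlet(25/4, 10, 11/4)
obs 10: x=1 → posterior Dirichlet(25/4, 11, 11/4)
obs 11: x=1 → posterior Dirichlet(25/4, 12, 11/4)
obs 12: x=1 → posterior Dirichlet(25/4, 13, 11/4)
obs 13: x=1 → posterior Dirichlet(25/4, 14, 11/4)
obs 14: x=2 → posterior Dirichlet(25/4, 14, 15/4)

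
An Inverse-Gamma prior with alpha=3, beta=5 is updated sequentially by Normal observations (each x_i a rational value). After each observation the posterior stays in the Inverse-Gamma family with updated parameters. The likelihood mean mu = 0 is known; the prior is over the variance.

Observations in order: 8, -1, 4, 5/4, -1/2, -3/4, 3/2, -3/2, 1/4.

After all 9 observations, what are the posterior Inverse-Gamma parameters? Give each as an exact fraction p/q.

alpha=15/2, beta=1567/32

obs 1: x=8 → posterior Inverse-Gamma(7/2, 37)
obs 2: x=-1 → posterior Inverse-Gamma(4, 75/2)
obs 3: x=4 → posterior Inverse-Gamma(9/2, 91/2)
obs 4: x=5/4 → posterior Inverse-Gamma(5, 1481/32)
obs 5: x=-1/2 → posterior Inverse-Gamma(11/2, 1485/32)
obs 6: x=-3/4 → posterior Inverse-Gamma(6, 747/16)
obs 7: x=3/2 → posterior Inverse-Gamma(13/2, 765/16)
obs 8: x=-3/2 → posterior Inverse-Gamma(7, 783/16)
obs 9: x=1/4 → posterior Inverse-Gamma(15/2, 1567/32)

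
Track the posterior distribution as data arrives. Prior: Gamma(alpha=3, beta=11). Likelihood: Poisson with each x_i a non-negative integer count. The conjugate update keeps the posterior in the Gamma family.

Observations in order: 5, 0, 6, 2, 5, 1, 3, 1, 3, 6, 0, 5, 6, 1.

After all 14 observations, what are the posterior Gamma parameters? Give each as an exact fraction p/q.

obs 1: x=5 → posterior Gamma(8, 12)
obs 2: x=0 → posterior Gamma(8, 13)
obs 3: x=6 → posterior Gamma(14, 14)
obs 4: x=2 → posterior Gamma(16, 15)
obs 5: x=5 → posterior Gamma(21, 16)
obs 6: x=1 → posterior Gamma(22, 17)
obs 7: x=3 → posterior Gamma(25, 18)
obs 8: x=1 → posterior Gamma(26, 19)
obs 9: x=3 → posterior Gamma(29, 20)
obs 10: x=6 → posterior Gamma(35, 21)
obs 11: x=0 → posterior Gamma(35, 22)
obs 12: x=5 → posterior Gamma(40, 23)
obs 13: x=6 → posterior Gamma(46, 24)
obs 14: x=1 → posterior Gamma(47, 25)

alpha=47, beta=25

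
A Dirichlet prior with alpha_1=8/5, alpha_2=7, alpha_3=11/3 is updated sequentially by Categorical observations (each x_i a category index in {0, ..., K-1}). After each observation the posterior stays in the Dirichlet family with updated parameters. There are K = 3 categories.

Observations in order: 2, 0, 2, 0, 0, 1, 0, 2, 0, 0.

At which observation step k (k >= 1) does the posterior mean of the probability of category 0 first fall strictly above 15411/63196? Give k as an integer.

k = 5

obs 1: x=2 → posterior Dirichlet(8/5, 7, 14/3)
obs 2: x=0 → posterior Dirichlet(13/5, 7, 14/3)
obs 3: x=2 → posterior Dirichlet(13/5, 7, 17/3)
obs 4: x=0 → posterior Dirichlet(18/5, 7, 17/3)
obs 5: x=0 → posterior Dirichlet(23/5, 7, 17/3)
obs 6: x=1 → posterior Dirichlet(23/5, 8, 17/3)
obs 7: x=0 → posterior Dirichlet(28/5, 8, 17/3)
obs 8: x=2 → posterior Dirichlet(28/5, 8, 20/3)
obs 9: x=0 → posterior Dirichlet(33/5, 8, 20/3)
obs 10: x=0 → posterior Dirichlet(38/5, 8, 20/3)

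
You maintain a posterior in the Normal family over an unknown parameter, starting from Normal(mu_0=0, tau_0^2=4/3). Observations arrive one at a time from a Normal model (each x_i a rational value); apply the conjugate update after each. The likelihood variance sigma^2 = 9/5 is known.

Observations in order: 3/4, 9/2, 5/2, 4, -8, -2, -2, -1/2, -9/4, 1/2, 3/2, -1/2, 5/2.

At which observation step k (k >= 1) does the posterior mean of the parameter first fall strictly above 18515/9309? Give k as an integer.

k = 4

obs 1: x=3/4 → posterior Normal(15/47, 36/47)
obs 2: x=9/2 → posterior Normal(105/67, 36/67)
obs 3: x=5/2 → posterior Normal(155/87, 12/29)
obs 4: x=4 → posterior Normal(235/107, 36/107)
obs 5: x=-8 → posterior Normal(75/127, 36/127)
obs 6: x=-2 → posterior Normal(5/21, 12/49)
obs 7: x=-2 → posterior Normal(-5/167, 36/167)
obs 8: x=-1/2 → posterior Normal(-15/187, 36/187)
obs 9: x=-9/4 → posterior Normal(-20/69, 4/23)
obs 10: x=1/2 → posterior Normal(-50/227, 36/227)
obs 11: x=3/2 → posterior Normal(-20/247, 36/247)
obs 12: x=-1/2 → posterior Normal(-10/89, 12/89)
obs 13: x=5/2 → posterior Normal(20/287, 36/287)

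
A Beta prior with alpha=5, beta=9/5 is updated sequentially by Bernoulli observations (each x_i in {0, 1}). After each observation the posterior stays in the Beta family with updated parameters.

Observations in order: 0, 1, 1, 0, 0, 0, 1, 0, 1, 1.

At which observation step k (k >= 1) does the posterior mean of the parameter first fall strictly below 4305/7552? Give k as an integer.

k = 6

obs 1: x=0 → posterior Beta(5, 14/5)
obs 2: x=1 → posterior Beta(6, 14/5)
obs 3: x=1 → posterior Beta(7, 14/5)
obs 4: x=0 → posterior Beta(7, 19/5)
obs 5: x=0 → posterior Beta(7, 24/5)
obs 6: x=0 → posterior Beta(7, 29/5)
obs 7: x=1 → posterior Beta(8, 29/5)
obs 8: x=0 → posterior Beta(8, 34/5)
obs 9: x=1 → posterior Beta(9, 34/5)
obs 10: x=1 → posterior Beta(10, 34/5)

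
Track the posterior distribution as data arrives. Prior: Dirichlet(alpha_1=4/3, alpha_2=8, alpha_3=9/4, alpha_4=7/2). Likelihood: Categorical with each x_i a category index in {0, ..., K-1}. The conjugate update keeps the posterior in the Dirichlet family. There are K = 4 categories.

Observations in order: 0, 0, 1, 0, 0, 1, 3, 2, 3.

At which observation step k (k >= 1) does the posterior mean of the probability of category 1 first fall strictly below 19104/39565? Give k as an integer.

obs 1: x=0 → posterior Dirichlet(7/3, 8, 9/4, 7/2)
obs 2: x=0 → posterior Dirichlet(10/3, 8, 9/4, 7/2)
obs 3: x=1 → posterior Dirichlet(10/3, 9, 9/4, 7/2)
obs 4: x=0 → posterior Dirichlet(13/3, 9, 9/4, 7/2)
obs 5: x=0 → posterior Dirichlet(16/3, 9, 9/4, 7/2)
obs 6: x=1 → posterior Dirichlet(16/3, 10, 9/4, 7/2)
obs 7: x=3 → posterior Dirichlet(16/3, 10, 9/4, 9/2)
obs 8: x=2 → posterior Dirichlet(16/3, 10, 13/4, 9/2)
obs 9: x=3 → posterior Dirichlet(16/3, 10, 13/4, 11/2)

k = 2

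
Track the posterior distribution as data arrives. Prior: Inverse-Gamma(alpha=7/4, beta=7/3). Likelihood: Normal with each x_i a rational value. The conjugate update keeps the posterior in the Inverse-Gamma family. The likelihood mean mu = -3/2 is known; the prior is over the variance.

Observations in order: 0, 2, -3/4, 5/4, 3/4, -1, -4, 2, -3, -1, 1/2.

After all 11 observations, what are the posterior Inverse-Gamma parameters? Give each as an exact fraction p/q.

alpha=29/4, beta=2765/96

obs 1: x=0 → posterior Inverse-Gamma(9/4, 83/24)
obs 2: x=2 → posterior Inverse-Gamma(11/4, 115/12)
obs 3: x=-3/4 → posterior Inverse-Gamma(13/4, 947/96)
obs 4: x=5/4 → posterior Inverse-Gamma(15/4, 655/48)
obs 5: x=3/4 → posterior Inverse-Gamma(17/4, 1553/96)
obs 6: x=-1 → posterior Inverse-Gamma(19/4, 1565/96)
obs 7: x=-4 → posterior Inverse-Gamma(21/4, 1865/96)
obs 8: x=2 → posterior Inverse-Gamma(23/4, 2453/96)
obs 9: x=-3 → posterior Inverse-Gamma(25/4, 2561/96)
obs 10: x=-1 → posterior Inverse-Gamma(27/4, 2573/96)
obs 11: x=1/2 → posterior Inverse-Gamma(29/4, 2765/96)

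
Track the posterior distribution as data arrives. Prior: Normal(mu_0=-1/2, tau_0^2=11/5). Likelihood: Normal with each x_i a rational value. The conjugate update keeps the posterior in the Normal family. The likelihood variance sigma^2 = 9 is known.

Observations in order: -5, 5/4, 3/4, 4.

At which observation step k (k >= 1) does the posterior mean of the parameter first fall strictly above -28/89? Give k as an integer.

k = 4

obs 1: x=-5 → posterior Normal(-155/112, 99/56)
obs 2: x=5/4 → posterior Normal(-255/268, 99/67)
obs 3: x=3/4 → posterior Normal(-37/52, 33/26)
obs 4: x=4 → posterior Normal(-23/178, 99/89)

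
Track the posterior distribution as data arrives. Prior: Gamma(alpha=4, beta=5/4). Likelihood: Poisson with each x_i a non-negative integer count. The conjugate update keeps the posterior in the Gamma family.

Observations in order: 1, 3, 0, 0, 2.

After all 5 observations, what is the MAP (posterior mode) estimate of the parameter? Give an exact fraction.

36/25

obs 1: x=1 → posterior Gamma(5, 9/4)
obs 2: x=3 → posterior Gamma(8, 13/4)
obs 3: x=0 → posterior Gamma(8, 17/4)
obs 4: x=0 → posterior Gamma(8, 21/4)
obs 5: x=2 → posterior Gamma(10, 25/4)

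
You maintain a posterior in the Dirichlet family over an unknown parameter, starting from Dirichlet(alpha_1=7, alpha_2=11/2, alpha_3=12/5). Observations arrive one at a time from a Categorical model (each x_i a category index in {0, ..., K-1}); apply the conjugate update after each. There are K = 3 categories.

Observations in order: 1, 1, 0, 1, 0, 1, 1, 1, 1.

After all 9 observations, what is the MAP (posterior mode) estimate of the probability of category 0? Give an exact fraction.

obs 1: x=1 → posterior Dirichlet(7, 13/2, 12/5)
obs 2: x=1 → posterior Dirichlet(7, 15/2, 12/5)
obs 3: x=0 → posterior Dirichlet(8, 15/2, 12/5)
obs 4: x=1 → posterior Dirichlet(8, 17/2, 12/5)
obs 5: x=0 → posterior Dirichlet(9, 17/2, 12/5)
obs 6: x=1 → posterior Dirichlet(9, 19/2, 12/5)
obs 7: x=1 → posterior Dirichlet(9, 21/2, 12/5)
obs 8: x=1 → posterior Dirichlet(9, 23/2, 12/5)
obs 9: x=1 → posterior Dirichlet(9, 25/2, 12/5)

80/209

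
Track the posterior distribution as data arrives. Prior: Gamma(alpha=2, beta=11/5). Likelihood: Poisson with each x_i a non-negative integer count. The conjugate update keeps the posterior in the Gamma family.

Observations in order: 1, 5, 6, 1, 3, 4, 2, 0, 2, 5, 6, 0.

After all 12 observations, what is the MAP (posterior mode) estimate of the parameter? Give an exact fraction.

obs 1: x=1 → posterior Gamma(3, 16/5)
obs 2: x=5 → posterior Gamma(8, 21/5)
obs 3: x=6 → posterior Gamma(14, 26/5)
obs 4: x=1 → posterior Gamma(15, 31/5)
obs 5: x=3 → posterior Gamma(18, 36/5)
obs 6: x=4 → posterior Gamma(22, 41/5)
obs 7: x=2 → posterior Gamma(24, 46/5)
obs 8: x=0 → posterior Gamma(24, 51/5)
obs 9: x=2 → posterior Gamma(26, 56/5)
obs 10: x=5 → posterior Gamma(31, 61/5)
obs 11: x=6 → posterior Gamma(37, 66/5)
obs 12: x=0 → posterior Gamma(37, 71/5)

180/71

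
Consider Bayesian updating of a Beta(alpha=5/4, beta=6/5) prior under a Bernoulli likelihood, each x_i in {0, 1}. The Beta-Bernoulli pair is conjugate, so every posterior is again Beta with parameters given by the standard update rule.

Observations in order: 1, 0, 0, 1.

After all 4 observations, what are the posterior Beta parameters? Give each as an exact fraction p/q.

alpha=13/4, beta=16/5

obs 1: x=1 → posterior Beta(9/4, 6/5)
obs 2: x=0 → posterior Beta(9/4, 11/5)
obs 3: x=0 → posterior Beta(9/4, 16/5)
obs 4: x=1 → posterior Beta(13/4, 16/5)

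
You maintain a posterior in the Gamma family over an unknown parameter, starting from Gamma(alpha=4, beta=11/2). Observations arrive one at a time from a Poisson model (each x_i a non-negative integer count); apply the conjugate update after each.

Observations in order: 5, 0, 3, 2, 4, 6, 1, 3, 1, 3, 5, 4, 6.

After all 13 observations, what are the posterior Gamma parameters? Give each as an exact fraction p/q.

alpha=47, beta=37/2

obs 1: x=5 → posterior Gamma(9, 13/2)
obs 2: x=0 → posterior Gamma(9, 15/2)
obs 3: x=3 → posterior Gamma(12, 17/2)
obs 4: x=2 → posterior Gamma(14, 19/2)
obs 5: x=4 → posterior Gamma(18, 21/2)
obs 6: x=6 → posterior Gamma(24, 23/2)
obs 7: x=1 → posterior Gamma(25, 25/2)
obs 8: x=3 → posterior Gamma(28, 27/2)
obs 9: x=1 → posterior Gamma(29, 29/2)
obs 10: x=3 → posterior Gamma(32, 31/2)
obs 11: x=5 → posterior Gamma(37, 33/2)
obs 12: x=4 → posterior Gamma(41, 35/2)
obs 13: x=6 → posterior Gamma(47, 37/2)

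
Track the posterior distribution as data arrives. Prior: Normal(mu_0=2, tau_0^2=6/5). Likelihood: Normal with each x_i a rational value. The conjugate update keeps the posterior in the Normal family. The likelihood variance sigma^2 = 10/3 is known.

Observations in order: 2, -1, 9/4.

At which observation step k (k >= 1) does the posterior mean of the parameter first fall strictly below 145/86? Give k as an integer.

k = 2

obs 1: x=2 → posterior Normal(2, 15/17)
obs 2: x=-1 → posterior Normal(59/43, 30/43)
obs 3: x=9/4 → posterior Normal(317/208, 15/26)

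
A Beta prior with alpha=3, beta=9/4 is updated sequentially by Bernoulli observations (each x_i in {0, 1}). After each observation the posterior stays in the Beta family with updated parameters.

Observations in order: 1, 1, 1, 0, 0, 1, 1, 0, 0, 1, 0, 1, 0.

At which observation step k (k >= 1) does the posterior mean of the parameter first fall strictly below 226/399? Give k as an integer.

k = 9

obs 1: x=1 → posterior Beta(4, 9/4)
obs 2: x=1 → posterior Beta(5, 9/4)
obs 3: x=1 → posterior Beta(6, 9/4)
obs 4: x=0 → posterior Beta(6, 13/4)
obs 5: x=0 → posterior Beta(6, 17/4)
obs 6: x=1 → posterior Beta(7, 17/4)
obs 7: x=1 → posterior Beta(8, 17/4)
obs 8: x=0 → posterior Beta(8, 21/4)
obs 9: x=0 → posterior Beta(8, 25/4)
obs 10: x=1 → posterior Beta(9, 25/4)
obs 11: x=0 → posterior Beta(9, 29/4)
obs 12: x=1 → posterior Beta(10, 29/4)
obs 13: x=0 → posterior Beta(10, 33/4)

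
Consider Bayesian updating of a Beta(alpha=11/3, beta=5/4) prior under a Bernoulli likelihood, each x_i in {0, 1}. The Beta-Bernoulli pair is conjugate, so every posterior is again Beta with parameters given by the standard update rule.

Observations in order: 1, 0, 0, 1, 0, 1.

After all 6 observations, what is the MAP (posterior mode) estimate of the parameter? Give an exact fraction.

obs 1: x=1 → posterior Beta(14/3, 5/4)
obs 2: x=0 → posterior Beta(14/3, 9/4)
obs 3: x=0 → posterior Beta(14/3, 13/4)
obs 4: x=1 → posterior Beta(17/3, 13/4)
obs 5: x=0 → posterior Beta(17/3, 17/4)
obs 6: x=1 → posterior Beta(20/3, 17/4)

68/107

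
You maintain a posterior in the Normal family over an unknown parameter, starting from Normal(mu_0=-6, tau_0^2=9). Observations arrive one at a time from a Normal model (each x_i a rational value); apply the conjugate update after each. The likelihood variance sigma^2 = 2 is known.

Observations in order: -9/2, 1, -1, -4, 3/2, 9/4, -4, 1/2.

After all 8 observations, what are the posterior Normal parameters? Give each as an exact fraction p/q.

obs 1: x=-9/2 → posterior Normal(-105/22, 18/11)
obs 2: x=1 → posterior Normal(-87/40, 9/10)
obs 3: x=-1 → posterior Normal(-105/58, 18/29)
obs 4: x=-4 → posterior Normal(-177/76, 9/19)
obs 5: x=3/2 → posterior Normal(-75/47, 18/47)
obs 6: x=9/4 → posterior Normal(-219/224, 9/28)
obs 7: x=-4 → posterior Normal(-363/260, 18/65)
obs 8: x=1/2 → posterior Normal(-345/296, 9/37)

mu_0=-345/296, tau_0^2=9/37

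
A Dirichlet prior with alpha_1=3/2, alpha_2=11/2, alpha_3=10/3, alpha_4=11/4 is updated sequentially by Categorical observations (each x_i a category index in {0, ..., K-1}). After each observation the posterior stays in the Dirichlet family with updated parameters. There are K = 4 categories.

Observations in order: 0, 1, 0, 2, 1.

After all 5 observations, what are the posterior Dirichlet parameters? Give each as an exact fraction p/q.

alpha_1=7/2, alpha_2=15/2, alpha_3=13/3, alpha_4=11/4

obs 1: x=0 → posterior Dirichlet(5/2, 11/2, 10/3, 11/4)
obs 2: x=1 → posterior Dirichlet(5/2, 13/2, 10/3, 11/4)
obs 3: x=0 → posterior Dirichlet(7/2, 13/2, 10/3, 11/4)
obs 4: x=2 → posterior Dirichlet(7/2, 13/2, 13/3, 11/4)
obs 5: x=1 → posterior Dirichlet(7/2, 15/2, 13/3, 11/4)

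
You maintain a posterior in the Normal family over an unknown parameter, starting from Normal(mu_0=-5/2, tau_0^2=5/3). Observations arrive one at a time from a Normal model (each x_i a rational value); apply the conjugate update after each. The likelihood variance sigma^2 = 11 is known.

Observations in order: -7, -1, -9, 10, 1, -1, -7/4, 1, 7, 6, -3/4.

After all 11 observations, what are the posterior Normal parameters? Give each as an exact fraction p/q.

obs 1: x=-7 → posterior Normal(-235/76, 55/38)
obs 2: x=-1 → posterior Normal(-245/86, 55/43)
obs 3: x=-9 → posterior Normal(-335/96, 55/48)
obs 4: x=10 → posterior Normal(-235/106, 55/53)
obs 5: x=1 → posterior Normal(-225/116, 55/58)
obs 6: x=-1 → posterior Normal(-235/126, 55/63)
obs 7: x=-7/4 → posterior Normal(-505/272, 55/68)
obs 8: x=1 → posterior Normal(-485/292, 55/73)
obs 9: x=7 → posterior Normal(-115/104, 55/78)
obs 10: x=6 → posterior Normal(-225/332, 55/83)
obs 11: x=-3/4 → posterior Normal(-15/22, 5/8)

mu_0=-15/22, tau_0^2=5/8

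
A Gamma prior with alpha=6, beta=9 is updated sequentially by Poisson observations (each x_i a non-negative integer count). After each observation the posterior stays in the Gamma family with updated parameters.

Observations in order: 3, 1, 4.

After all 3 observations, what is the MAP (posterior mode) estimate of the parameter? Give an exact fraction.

13/12

obs 1: x=3 → posterior Gamma(9, 10)
obs 2: x=1 → posterior Gamma(10, 11)
obs 3: x=4 → posterior Gamma(14, 12)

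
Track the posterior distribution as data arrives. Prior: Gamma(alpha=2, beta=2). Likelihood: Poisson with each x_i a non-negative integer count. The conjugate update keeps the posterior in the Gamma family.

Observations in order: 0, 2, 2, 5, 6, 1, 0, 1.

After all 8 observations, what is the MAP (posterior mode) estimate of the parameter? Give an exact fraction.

obs 1: x=0 → posterior Gamma(2, 3)
obs 2: x=2 → posterior Gamma(4, 4)
obs 3: x=2 → posterior Gamma(6, 5)
obs 4: x=5 → posterior Gamma(11, 6)
obs 5: x=6 → posterior Gamma(17, 7)
obs 6: x=1 → posterior Gamma(18, 8)
obs 7: x=0 → posterior Gamma(18, 9)
obs 8: x=1 → posterior Gamma(19, 10)

9/5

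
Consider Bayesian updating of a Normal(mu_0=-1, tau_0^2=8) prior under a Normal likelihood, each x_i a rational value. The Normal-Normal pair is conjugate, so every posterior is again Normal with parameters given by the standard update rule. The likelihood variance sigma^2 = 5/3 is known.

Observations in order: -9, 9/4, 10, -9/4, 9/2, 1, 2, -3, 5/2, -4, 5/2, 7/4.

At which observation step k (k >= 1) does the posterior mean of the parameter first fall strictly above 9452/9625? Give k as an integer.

k = 5

obs 1: x=-9 → posterior Normal(-221/29, 40/29)
obs 2: x=9/4 → posterior Normal(-167/53, 40/53)
obs 3: x=10 → posterior Normal(73/77, 40/77)
obs 4: x=-9/4 → posterior Normal(19/101, 40/101)
obs 5: x=9/2 → posterior Normal(127/125, 8/25)
obs 6: x=1 → posterior Normal(151/149, 40/149)
obs 7: x=2 → posterior Normal(199/173, 40/173)
obs 8: x=-3 → posterior Normal(127/197, 40/197)
obs 9: x=5/2 → posterior Normal(11/13, 40/221)
obs 10: x=-4 → posterior Normal(13/35, 8/49)
obs 11: x=5/2 → posterior Normal(151/269, 40/269)
obs 12: x=7/4 → posterior Normal(193/293, 40/293)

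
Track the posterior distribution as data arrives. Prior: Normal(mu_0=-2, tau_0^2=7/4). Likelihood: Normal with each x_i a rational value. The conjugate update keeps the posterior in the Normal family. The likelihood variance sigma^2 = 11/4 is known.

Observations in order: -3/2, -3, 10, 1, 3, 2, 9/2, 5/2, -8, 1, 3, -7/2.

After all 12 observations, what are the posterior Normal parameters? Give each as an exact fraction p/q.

mu_0=11/19, tau_0^2=77/380

obs 1: x=-3/2 → posterior Normal(-65/36, 77/72)
obs 2: x=-3 → posterior Normal(-107/50, 77/100)
obs 3: x=10 → posterior Normal(33/64, 77/128)
obs 4: x=1 → posterior Normal(47/78, 77/156)
obs 5: x=3 → posterior Normal(89/92, 77/184)
obs 6: x=2 → posterior Normal(117/106, 77/212)
obs 7: x=9/2 → posterior Normal(3/2, 77/240)
obs 8: x=5/2 → posterior Normal(215/134, 77/268)
obs 9: x=-8 → posterior Normal(103/148, 77/296)
obs 10: x=1 → posterior Normal(13/18, 77/324)
obs 11: x=3 → posterior Normal(159/176, 7/32)
obs 12: x=-7/2 → posterior Normal(11/19, 77/380)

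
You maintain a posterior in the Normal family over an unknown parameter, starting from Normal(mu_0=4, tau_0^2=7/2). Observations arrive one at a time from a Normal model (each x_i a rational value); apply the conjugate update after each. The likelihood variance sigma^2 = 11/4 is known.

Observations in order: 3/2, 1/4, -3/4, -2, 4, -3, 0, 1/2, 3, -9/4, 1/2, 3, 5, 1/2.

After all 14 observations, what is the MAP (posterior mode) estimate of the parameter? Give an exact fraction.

125/138

obs 1: x=3/2 → posterior Normal(13/5, 77/50)
obs 2: x=1/4 → posterior Normal(137/78, 77/78)
obs 3: x=-3/4 → posterior Normal(58/53, 77/106)
obs 4: x=-2 → posterior Normal(30/67, 77/134)
obs 5: x=4 → posterior Normal(86/81, 77/162)
obs 6: x=-3 → posterior Normal(44/95, 77/190)
obs 7: x=0 → posterior Normal(44/109, 77/218)
obs 8: x=1/2 → posterior Normal(17/41, 77/246)
obs 9: x=3 → posterior Normal(93/137, 77/274)
obs 10: x=-9/4 → posterior Normal(123/302, 77/302)
obs 11: x=1/2 → posterior Normal(137/330, 7/30)
obs 12: x=3 → posterior Normal(221/358, 77/358)
obs 13: x=5 → posterior Normal(361/386, 77/386)
obs 14: x=1/2 → posterior Normal(125/138, 77/414)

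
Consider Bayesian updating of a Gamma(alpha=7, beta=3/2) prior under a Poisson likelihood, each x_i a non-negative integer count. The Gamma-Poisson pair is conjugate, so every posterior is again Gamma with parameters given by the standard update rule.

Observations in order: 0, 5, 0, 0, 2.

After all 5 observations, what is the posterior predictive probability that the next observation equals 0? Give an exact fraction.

3937376385699289/29192926025390625

obs 1: x=0 → posterior Gamma(7, 5/2)
obs 2: x=5 → posterior Gamma(12, 7/2)
obs 3: x=0 → posterior Gamma(12, 9/2)
obs 4: x=0 → posterior Gamma(12, 11/2)
obs 5: x=2 → posterior Gamma(14, 13/2)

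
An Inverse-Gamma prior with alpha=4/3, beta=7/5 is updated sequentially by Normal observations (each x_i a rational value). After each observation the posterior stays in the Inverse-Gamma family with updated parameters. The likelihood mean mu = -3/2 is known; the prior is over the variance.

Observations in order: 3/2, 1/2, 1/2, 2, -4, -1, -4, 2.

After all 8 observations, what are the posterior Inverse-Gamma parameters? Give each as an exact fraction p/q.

alpha=16/3, beta=1141/40

obs 1: x=3/2 → posterior Inverse-Gamma(11/6, 59/10)
obs 2: x=1/2 → posterior Inverse-Gamma(7/3, 79/10)
obs 3: x=1/2 → posterior Inverse-Gamma(17/6, 99/10)
obs 4: x=2 → posterior Inverse-Gamma(10/3, 641/40)
obs 5: x=-4 → posterior Inverse-Gamma(23/6, 383/20)
obs 6: x=-1 → posterior Inverse-Gamma(13/3, 771/40)
obs 7: x=-4 → posterior Inverse-Gamma(29/6, 112/5)
obs 8: x=2 → posterior Inverse-Gamma(16/3, 1141/40)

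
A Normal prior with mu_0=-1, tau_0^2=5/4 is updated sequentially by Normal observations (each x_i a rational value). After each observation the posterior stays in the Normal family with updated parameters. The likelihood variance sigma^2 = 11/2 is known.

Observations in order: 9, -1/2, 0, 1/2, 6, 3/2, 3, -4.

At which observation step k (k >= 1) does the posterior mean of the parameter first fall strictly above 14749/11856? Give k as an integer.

k = 7

obs 1: x=9 → posterior Normal(23/27, 55/54)
obs 2: x=-1/2 → posterior Normal(41/64, 55/64)
obs 3: x=0 → posterior Normal(41/74, 55/74)
obs 4: x=1/2 → posterior Normal(23/42, 55/84)
obs 5: x=6 → posterior Normal(53/47, 55/94)
obs 6: x=3/2 → posterior Normal(121/104, 55/104)
obs 7: x=3 → posterior Normal(151/114, 55/114)
obs 8: x=-4 → posterior Normal(111/124, 55/124)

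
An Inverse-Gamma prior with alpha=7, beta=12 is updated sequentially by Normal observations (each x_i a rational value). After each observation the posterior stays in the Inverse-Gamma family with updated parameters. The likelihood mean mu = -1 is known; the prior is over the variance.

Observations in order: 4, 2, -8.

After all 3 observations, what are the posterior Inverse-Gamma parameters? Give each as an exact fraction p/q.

obs 1: x=4 → posterior Inverse-Gamma(15/2, 49/2)
obs 2: x=2 → posterior Inverse-Gamma(8, 29)
obs 3: x=-8 → posterior Inverse-Gamma(17/2, 107/2)

alpha=17/2, beta=107/2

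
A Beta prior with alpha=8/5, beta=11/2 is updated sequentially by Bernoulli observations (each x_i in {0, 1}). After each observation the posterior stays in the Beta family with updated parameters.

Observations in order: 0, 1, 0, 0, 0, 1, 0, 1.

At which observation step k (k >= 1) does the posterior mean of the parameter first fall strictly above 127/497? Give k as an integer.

obs 1: x=0 → posterior Beta(8/5, 13/2)
obs 2: x=1 → posterior Beta(13/5, 13/2)
obs 3: x=0 → posterior Beta(13/5, 15/2)
obs 4: x=0 → posterior Beta(13/5, 17/2)
obs 5: x=0 → posterior Beta(13/5, 19/2)
obs 6: x=1 → posterior Beta(18/5, 19/2)
obs 7: x=0 → posterior Beta(18/5, 21/2)
obs 8: x=1 → posterior Beta(23/5, 21/2)

k = 2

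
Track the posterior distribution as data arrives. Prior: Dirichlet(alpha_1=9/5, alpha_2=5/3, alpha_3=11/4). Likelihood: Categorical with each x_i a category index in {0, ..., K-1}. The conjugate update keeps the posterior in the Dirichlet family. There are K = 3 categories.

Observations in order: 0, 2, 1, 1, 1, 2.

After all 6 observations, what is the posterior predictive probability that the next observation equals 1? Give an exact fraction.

obs 1: x=0 → posterior Dirichlet(14/5, 5/3, 11/4)
obs 2: x=2 → posterior Dirichlet(14/5, 5/3, 15/4)
obs 3: x=1 → posterior Dirichlet(14/5, 8/3, 15/4)
obs 4: x=1 → posterior Dirichlet(14/5, 11/3, 15/4)
obs 5: x=1 → posterior Dirichlet(14/5, 14/3, 15/4)
obs 6: x=2 → posterior Dirichlet(14/5, 14/3, 19/4)

280/733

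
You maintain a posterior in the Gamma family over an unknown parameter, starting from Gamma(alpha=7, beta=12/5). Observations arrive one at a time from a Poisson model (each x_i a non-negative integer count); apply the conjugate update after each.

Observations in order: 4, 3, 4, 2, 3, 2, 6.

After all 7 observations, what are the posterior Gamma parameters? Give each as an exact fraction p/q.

obs 1: x=4 → posterior Gamma(11, 17/5)
obs 2: x=3 → posterior Gamma(14, 22/5)
obs 3: x=4 → posterior Gamma(18, 27/5)
obs 4: x=2 → posterior Gamma(20, 32/5)
obs 5: x=3 → posterior Gamma(23, 37/5)
obs 6: x=2 → posterior Gamma(25, 42/5)
obs 7: x=6 → posterior Gamma(31, 47/5)

alpha=31, beta=47/5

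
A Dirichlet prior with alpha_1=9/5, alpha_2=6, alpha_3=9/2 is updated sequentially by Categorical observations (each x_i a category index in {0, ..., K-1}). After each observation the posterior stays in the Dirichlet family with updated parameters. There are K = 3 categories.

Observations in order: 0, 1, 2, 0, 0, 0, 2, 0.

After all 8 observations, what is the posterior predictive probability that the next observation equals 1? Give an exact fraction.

10/29

obs 1: x=0 → posterior Dirichlet(14/5, 6, 9/2)
obs 2: x=1 → posterior Dirichlet(14/5, 7, 9/2)
obs 3: x=2 → posterior Dirichlet(14/5, 7, 11/2)
obs 4: x=0 → posterior Dirichlet(19/5, 7, 11/2)
obs 5: x=0 → posterior Dirichlet(24/5, 7, 11/2)
obs 6: x=0 → posterior Dirichlet(29/5, 7, 11/2)
obs 7: x=2 → posterior Dirichlet(29/5, 7, 13/2)
obs 8: x=0 → posterior Dirichlet(34/5, 7, 13/2)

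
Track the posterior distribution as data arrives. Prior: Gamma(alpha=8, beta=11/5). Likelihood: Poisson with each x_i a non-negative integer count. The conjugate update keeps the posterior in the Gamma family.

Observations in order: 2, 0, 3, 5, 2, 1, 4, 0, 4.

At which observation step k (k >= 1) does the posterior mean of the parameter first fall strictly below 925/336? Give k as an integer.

k = 2

obs 1: x=2 → posterior Gamma(10, 16/5)
obs 2: x=0 → posterior Gamma(10, 21/5)
obs 3: x=3 → posterior Gamma(13, 26/5)
obs 4: x=5 → posterior Gamma(18, 31/5)
obs 5: x=2 → posterior Gamma(20, 36/5)
obs 6: x=1 → posterior Gamma(21, 41/5)
obs 7: x=4 → posterior Gamma(25, 46/5)
obs 8: x=0 → posterior Gamma(25, 51/5)
obs 9: x=4 → posterior Gamma(29, 56/5)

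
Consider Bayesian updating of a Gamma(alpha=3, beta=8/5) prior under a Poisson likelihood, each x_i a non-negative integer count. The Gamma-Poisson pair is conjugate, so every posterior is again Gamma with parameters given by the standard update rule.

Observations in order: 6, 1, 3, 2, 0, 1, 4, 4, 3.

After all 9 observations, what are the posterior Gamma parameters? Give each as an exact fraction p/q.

alpha=27, beta=53/5

obs 1: x=6 → posterior Gamma(9, 13/5)
obs 2: x=1 → posterior Gamma(10, 18/5)
obs 3: x=3 → posterior Gamma(13, 23/5)
obs 4: x=2 → posterior Gamma(15, 28/5)
obs 5: x=0 → posterior Gamma(15, 33/5)
obs 6: x=1 → posterior Gamma(16, 38/5)
obs 7: x=4 → posterior Gamma(20, 43/5)
obs 8: x=4 → posterior Gamma(24, 48/5)
obs 9: x=3 → posterior Gamma(27, 53/5)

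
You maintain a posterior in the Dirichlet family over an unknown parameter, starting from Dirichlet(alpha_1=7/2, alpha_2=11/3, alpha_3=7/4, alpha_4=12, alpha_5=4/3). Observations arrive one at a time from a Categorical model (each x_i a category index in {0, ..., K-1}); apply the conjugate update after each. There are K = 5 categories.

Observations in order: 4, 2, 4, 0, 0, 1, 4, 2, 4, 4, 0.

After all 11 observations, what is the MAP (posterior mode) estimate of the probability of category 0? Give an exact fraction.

22/113

obs 1: x=4 → posterior Dirichlet(7/2, 11/3, 7/4, 12, 7/3)
obs 2: x=2 → posterior Dirichlet(7/2, 11/3, 11/4, 12, 7/3)
obs 3: x=4 → posterior Dirichlet(7/2, 11/3, 11/4, 12, 10/3)
obs 4: x=0 → posterior Dirichlet(9/2, 11/3, 11/4, 12, 10/3)
obs 5: x=0 → posterior Dirichlet(11/2, 11/3, 11/4, 12, 10/3)
obs 6: x=1 → posterior Dirichlet(11/2, 14/3, 11/4, 12, 10/3)
obs 7: x=4 → posterior Dirichlet(11/2, 14/3, 11/4, 12, 13/3)
obs 8: x=2 → posterior Dirichlet(11/2, 14/3, 15/4, 12, 13/3)
obs 9: x=4 → posterior Dirichlet(11/2, 14/3, 15/4, 12, 16/3)
obs 10: x=4 → posterior Dirichlet(11/2, 14/3, 15/4, 12, 19/3)
obs 11: x=0 → posterior Dirichlet(13/2, 14/3, 15/4, 12, 19/3)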